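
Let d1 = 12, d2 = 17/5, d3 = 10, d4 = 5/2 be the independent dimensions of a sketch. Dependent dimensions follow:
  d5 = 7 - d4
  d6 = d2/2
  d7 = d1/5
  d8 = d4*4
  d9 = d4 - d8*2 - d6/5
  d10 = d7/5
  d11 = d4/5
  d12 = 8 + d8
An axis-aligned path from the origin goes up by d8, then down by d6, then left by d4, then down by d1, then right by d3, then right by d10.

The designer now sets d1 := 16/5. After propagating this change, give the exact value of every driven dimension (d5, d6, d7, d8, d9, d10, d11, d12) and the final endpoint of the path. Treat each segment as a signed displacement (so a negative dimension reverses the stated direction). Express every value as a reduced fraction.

d5 = 9/2
d6 = 17/10
d7 = 16/25
d8 = 10
d9 = -446/25
d10 = 16/125
d11 = 1/2
d12 = 18
endpoint = (1907/250, 51/10)

Apply edit: d1 := 16/5
  d5 = 7 - d4 = 9/2
  d6 = d2/2 = 17/10
  d7 = d1/5 = 16/25
  d8 = d4*4 = 10
  d9 = d4 - d8*2 - d6/5 = -446/25
  d10 = d7/5 = 16/125
  d11 = d4/5 = 1/2
  d12 = 8 + d8 = 18
Walk from origin (0, 0):
  seg 1: up by d8 = 10 → (0, 10)
  seg 2: down by d6 = 17/10 → (0, 83/10)
  seg 3: left by d4 = 5/2 → (-5/2, 83/10)
  seg 4: down by d1 = 16/5 → (-5/2, 51/10)
  seg 5: right by d3 = 10 → (15/2, 51/10)
  seg 6: right by d10 = 16/125 → (1907/250, 51/10)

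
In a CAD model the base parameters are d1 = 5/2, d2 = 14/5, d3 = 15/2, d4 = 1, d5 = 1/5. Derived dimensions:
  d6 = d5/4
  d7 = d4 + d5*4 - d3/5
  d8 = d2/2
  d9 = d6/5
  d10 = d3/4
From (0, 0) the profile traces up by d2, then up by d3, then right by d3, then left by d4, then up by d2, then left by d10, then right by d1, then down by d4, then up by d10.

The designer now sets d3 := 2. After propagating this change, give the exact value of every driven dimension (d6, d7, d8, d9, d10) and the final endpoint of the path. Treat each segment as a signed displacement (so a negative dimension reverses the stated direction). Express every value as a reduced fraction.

Apply edit: d3 := 2
  d6 = d5/4 = 1/20
  d7 = d4 + d5*4 - d3/5 = 7/5
  d8 = d2/2 = 7/5
  d9 = d6/5 = 1/100
  d10 = d3/4 = 1/2
Walk from origin (0, 0):
  seg 1: up by d2 = 14/5 → (0, 14/5)
  seg 2: up by d3 = 2 → (0, 24/5)
  seg 3: right by d3 = 2 → (2, 24/5)
  seg 4: left by d4 = 1 → (1, 24/5)
  seg 5: up by d2 = 14/5 → (1, 38/5)
  seg 6: left by d10 = 1/2 → (1/2, 38/5)
  seg 7: right by d1 = 5/2 → (3, 38/5)
  seg 8: down by d4 = 1 → (3, 33/5)
  seg 9: up by d10 = 1/2 → (3, 71/10)

d6 = 1/20
d7 = 7/5
d8 = 7/5
d9 = 1/100
d10 = 1/2
endpoint = (3, 71/10)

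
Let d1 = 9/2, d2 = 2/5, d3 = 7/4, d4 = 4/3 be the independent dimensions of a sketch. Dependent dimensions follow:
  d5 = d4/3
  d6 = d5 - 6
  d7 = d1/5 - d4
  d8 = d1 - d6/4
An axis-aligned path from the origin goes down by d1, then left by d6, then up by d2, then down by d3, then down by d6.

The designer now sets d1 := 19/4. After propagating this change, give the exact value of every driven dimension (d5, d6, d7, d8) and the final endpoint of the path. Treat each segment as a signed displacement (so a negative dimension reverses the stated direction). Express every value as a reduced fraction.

Apply edit: d1 := 19/4
  d5 = d4/3 = 4/9
  d6 = d5 - 6 = -50/9
  d7 = d1/5 - d4 = -23/60
  d8 = d1 - d6/4 = 221/36
Walk from origin (0, 0):
  seg 1: down by d1 = 19/4 → (0, -19/4)
  seg 2: left by d6 = -50/9 → (50/9, -19/4)
  seg 3: up by d2 = 2/5 → (50/9, -87/20)
  seg 4: down by d3 = 7/4 → (50/9, -61/10)
  seg 5: down by d6 = -50/9 → (50/9, -49/90)

d5 = 4/9
d6 = -50/9
d7 = -23/60
d8 = 221/36
endpoint = (50/9, -49/90)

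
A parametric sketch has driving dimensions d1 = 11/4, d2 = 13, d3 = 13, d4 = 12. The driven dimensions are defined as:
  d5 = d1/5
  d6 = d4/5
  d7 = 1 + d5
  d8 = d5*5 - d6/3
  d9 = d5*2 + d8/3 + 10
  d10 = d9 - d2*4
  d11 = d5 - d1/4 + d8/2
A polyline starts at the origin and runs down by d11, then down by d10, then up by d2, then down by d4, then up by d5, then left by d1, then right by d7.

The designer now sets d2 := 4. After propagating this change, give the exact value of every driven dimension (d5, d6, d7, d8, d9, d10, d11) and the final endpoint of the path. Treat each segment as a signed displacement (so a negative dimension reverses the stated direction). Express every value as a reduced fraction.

d5 = 11/20
d6 = 12/5
d7 = 31/20
d8 = 39/20
d9 = 47/4
d10 = -17/4
d11 = 67/80
endpoint = (-6/5, -323/80)

Apply edit: d2 := 4
  d5 = d1/5 = 11/20
  d6 = d4/5 = 12/5
  d7 = 1 + d5 = 31/20
  d8 = d5*5 - d6/3 = 39/20
  d9 = d5*2 + d8/3 + 10 = 47/4
  d10 = d9 - d2*4 = -17/4
  d11 = d5 - d1/4 + d8/2 = 67/80
Walk from origin (0, 0):
  seg 1: down by d11 = 67/80 → (0, -67/80)
  seg 2: down by d10 = -17/4 → (0, 273/80)
  seg 3: up by d2 = 4 → (0, 593/80)
  seg 4: down by d4 = 12 → (0, -367/80)
  seg 5: up by d5 = 11/20 → (0, -323/80)
  seg 6: left by d1 = 11/4 → (-11/4, -323/80)
  seg 7: right by d7 = 31/20 → (-6/5, -323/80)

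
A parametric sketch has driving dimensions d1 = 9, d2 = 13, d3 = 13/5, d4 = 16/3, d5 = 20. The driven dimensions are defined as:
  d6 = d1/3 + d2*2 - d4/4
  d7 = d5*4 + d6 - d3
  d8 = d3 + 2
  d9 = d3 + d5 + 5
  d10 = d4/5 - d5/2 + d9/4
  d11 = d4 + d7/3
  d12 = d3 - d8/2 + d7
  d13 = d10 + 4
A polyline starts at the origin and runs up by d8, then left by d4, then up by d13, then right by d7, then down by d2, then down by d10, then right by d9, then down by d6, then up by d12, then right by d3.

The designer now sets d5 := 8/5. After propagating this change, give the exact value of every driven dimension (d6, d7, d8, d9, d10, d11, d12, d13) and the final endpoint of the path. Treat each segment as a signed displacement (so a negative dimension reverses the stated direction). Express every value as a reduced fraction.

Apply edit: d5 := 8/5
  d6 = d1/3 + d2*2 - d4/4 = 83/3
  d7 = d5*4 + d6 - d3 = 472/15
  d8 = d3 + 2 = 23/5
  d9 = d3 + d5 + 5 = 46/5
  d10 = d4/5 - d5/2 + d9/4 = 77/30
  d11 = d4 + d7/3 = 712/45
  d12 = d3 - d8/2 + d7 = 953/30
  d13 = d10 + 4 = 197/30
Walk from origin (0, 0):
  seg 1: up by d8 = 23/5 → (0, 23/5)
  seg 2: left by d4 = 16/3 → (-16/3, 23/5)
  seg 3: up by d13 = 197/30 → (-16/3, 67/6)
  seg 4: right by d7 = 472/15 → (392/15, 67/6)
  seg 5: down by d2 = 13 → (392/15, -11/6)
  seg 6: down by d10 = 77/30 → (392/15, -22/5)
  seg 7: right by d9 = 46/5 → (106/3, -22/5)
  seg 8: down by d6 = 83/3 → (106/3, -481/15)
  seg 9: up by d12 = 953/30 → (106/3, -3/10)
  seg 10: right by d3 = 13/5 → (569/15, -3/10)

d6 = 83/3
d7 = 472/15
d8 = 23/5
d9 = 46/5
d10 = 77/30
d11 = 712/45
d12 = 953/30
d13 = 197/30
endpoint = (569/15, -3/10)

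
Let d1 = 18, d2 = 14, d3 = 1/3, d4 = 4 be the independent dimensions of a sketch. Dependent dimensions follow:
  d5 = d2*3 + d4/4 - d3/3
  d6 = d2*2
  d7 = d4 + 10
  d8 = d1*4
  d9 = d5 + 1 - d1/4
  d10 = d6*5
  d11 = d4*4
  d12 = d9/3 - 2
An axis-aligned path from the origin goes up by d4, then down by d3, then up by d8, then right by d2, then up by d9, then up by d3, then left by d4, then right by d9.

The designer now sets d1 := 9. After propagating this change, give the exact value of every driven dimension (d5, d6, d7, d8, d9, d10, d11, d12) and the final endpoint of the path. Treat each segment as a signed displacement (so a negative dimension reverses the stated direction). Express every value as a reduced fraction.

d5 = 386/9
d6 = 28
d7 = 14
d8 = 36
d9 = 1499/36
d10 = 140
d11 = 16
d12 = 1283/108
endpoint = (1859/36, 2939/36)

Apply edit: d1 := 9
  d5 = d2*3 + d4/4 - d3/3 = 386/9
  d6 = d2*2 = 28
  d7 = d4 + 10 = 14
  d8 = d1*4 = 36
  d9 = d5 + 1 - d1/4 = 1499/36
  d10 = d6*5 = 140
  d11 = d4*4 = 16
  d12 = d9/3 - 2 = 1283/108
Walk from origin (0, 0):
  seg 1: up by d4 = 4 → (0, 4)
  seg 2: down by d3 = 1/3 → (0, 11/3)
  seg 3: up by d8 = 36 → (0, 119/3)
  seg 4: right by d2 = 14 → (14, 119/3)
  seg 5: up by d9 = 1499/36 → (14, 2927/36)
  seg 6: up by d3 = 1/3 → (14, 2939/36)
  seg 7: left by d4 = 4 → (10, 2939/36)
  seg 8: right by d9 = 1499/36 → (1859/36, 2939/36)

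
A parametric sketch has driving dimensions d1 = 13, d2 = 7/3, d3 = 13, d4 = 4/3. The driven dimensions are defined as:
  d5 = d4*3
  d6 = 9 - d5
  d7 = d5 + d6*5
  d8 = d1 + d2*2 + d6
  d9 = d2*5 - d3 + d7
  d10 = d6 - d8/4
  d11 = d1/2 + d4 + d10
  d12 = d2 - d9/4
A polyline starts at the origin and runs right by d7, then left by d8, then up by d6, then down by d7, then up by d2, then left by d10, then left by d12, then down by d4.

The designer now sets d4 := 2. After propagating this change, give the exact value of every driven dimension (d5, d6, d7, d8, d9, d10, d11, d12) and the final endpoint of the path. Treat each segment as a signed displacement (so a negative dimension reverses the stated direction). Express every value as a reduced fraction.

d5 = 6
d6 = 3
d7 = 21
d8 = 62/3
d9 = 59/3
d10 = -13/6
d11 = 19/3
d12 = -31/12
endpoint = (61/12, -53/3)

Apply edit: d4 := 2
  d5 = d4*3 = 6
  d6 = 9 - d5 = 3
  d7 = d5 + d6*5 = 21
  d8 = d1 + d2*2 + d6 = 62/3
  d9 = d2*5 - d3 + d7 = 59/3
  d10 = d6 - d8/4 = -13/6
  d11 = d1/2 + d4 + d10 = 19/3
  d12 = d2 - d9/4 = -31/12
Walk from origin (0, 0):
  seg 1: right by d7 = 21 → (21, 0)
  seg 2: left by d8 = 62/3 → (1/3, 0)
  seg 3: up by d6 = 3 → (1/3, 3)
  seg 4: down by d7 = 21 → (1/3, -18)
  seg 5: up by d2 = 7/3 → (1/3, -47/3)
  seg 6: left by d10 = -13/6 → (5/2, -47/3)
  seg 7: left by d12 = -31/12 → (61/12, -47/3)
  seg 8: down by d4 = 2 → (61/12, -53/3)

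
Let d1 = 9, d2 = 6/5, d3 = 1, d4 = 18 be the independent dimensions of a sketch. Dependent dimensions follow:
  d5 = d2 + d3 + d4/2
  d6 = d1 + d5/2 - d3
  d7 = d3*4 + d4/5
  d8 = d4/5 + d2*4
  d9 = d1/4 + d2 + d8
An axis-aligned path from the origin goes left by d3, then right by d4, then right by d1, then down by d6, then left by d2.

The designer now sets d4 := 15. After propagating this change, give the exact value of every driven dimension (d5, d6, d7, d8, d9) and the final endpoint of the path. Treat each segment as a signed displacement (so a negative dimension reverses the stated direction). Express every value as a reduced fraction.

d5 = 97/10
d6 = 257/20
d7 = 7
d8 = 39/5
d9 = 45/4
endpoint = (109/5, -257/20)

Apply edit: d4 := 15
  d5 = d2 + d3 + d4/2 = 97/10
  d6 = d1 + d5/2 - d3 = 257/20
  d7 = d3*4 + d4/5 = 7
  d8 = d4/5 + d2*4 = 39/5
  d9 = d1/4 + d2 + d8 = 45/4
Walk from origin (0, 0):
  seg 1: left by d3 = 1 → (-1, 0)
  seg 2: right by d4 = 15 → (14, 0)
  seg 3: right by d1 = 9 → (23, 0)
  seg 4: down by d6 = 257/20 → (23, -257/20)
  seg 5: left by d2 = 6/5 → (109/5, -257/20)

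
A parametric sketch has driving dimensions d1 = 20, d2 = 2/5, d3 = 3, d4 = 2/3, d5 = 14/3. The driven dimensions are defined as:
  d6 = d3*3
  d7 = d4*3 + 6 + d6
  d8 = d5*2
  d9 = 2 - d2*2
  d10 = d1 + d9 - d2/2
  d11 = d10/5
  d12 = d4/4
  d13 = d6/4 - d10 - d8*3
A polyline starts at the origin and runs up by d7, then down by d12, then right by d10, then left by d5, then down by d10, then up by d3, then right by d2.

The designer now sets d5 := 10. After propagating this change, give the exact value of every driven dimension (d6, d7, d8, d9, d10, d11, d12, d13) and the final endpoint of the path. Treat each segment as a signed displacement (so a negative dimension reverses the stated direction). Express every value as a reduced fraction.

d6 = 9
d7 = 17
d8 = 20
d9 = 6/5
d10 = 21
d11 = 21/5
d12 = 1/6
d13 = -315/4
endpoint = (57/5, -7/6)

Apply edit: d5 := 10
  d6 = d3*3 = 9
  d7 = d4*3 + 6 + d6 = 17
  d8 = d5*2 = 20
  d9 = 2 - d2*2 = 6/5
  d10 = d1 + d9 - d2/2 = 21
  d11 = d10/5 = 21/5
  d12 = d4/4 = 1/6
  d13 = d6/4 - d10 - d8*3 = -315/4
Walk from origin (0, 0):
  seg 1: up by d7 = 17 → (0, 17)
  seg 2: down by d12 = 1/6 → (0, 101/6)
  seg 3: right by d10 = 21 → (21, 101/6)
  seg 4: left by d5 = 10 → (11, 101/6)
  seg 5: down by d10 = 21 → (11, -25/6)
  seg 6: up by d3 = 3 → (11, -7/6)
  seg 7: right by d2 = 2/5 → (57/5, -7/6)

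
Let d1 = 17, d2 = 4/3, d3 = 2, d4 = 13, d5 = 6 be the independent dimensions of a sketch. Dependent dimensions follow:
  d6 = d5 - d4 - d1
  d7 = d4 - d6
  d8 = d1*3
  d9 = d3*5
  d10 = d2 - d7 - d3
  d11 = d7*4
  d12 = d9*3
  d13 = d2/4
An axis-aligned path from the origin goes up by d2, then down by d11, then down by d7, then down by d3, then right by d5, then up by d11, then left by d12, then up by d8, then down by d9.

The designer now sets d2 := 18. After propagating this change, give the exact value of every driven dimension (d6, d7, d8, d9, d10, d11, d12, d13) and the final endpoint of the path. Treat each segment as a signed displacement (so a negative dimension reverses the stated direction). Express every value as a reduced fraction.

Apply edit: d2 := 18
  d6 = d5 - d4 - d1 = -24
  d7 = d4 - d6 = 37
  d8 = d1*3 = 51
  d9 = d3*5 = 10
  d10 = d2 - d7 - d3 = -21
  d11 = d7*4 = 148
  d12 = d9*3 = 30
  d13 = d2/4 = 9/2
Walk from origin (0, 0):
  seg 1: up by d2 = 18 → (0, 18)
  seg 2: down by d11 = 148 → (0, -130)
  seg 3: down by d7 = 37 → (0, -167)
  seg 4: down by d3 = 2 → (0, -169)
  seg 5: right by d5 = 6 → (6, -169)
  seg 6: up by d11 = 148 → (6, -21)
  seg 7: left by d12 = 30 → (-24, -21)
  seg 8: up by d8 = 51 → (-24, 30)
  seg 9: down by d9 = 10 → (-24, 20)

d6 = -24
d7 = 37
d8 = 51
d9 = 10
d10 = -21
d11 = 148
d12 = 30
d13 = 9/2
endpoint = (-24, 20)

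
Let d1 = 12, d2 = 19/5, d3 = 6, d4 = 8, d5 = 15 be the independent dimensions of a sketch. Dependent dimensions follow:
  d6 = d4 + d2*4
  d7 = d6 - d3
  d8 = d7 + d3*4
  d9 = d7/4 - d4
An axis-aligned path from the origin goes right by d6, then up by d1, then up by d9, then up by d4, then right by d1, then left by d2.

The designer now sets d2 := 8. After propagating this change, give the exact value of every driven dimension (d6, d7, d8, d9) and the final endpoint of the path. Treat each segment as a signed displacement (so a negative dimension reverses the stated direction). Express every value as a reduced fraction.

Apply edit: d2 := 8
  d6 = d4 + d2*4 = 40
  d7 = d6 - d3 = 34
  d8 = d7 + d3*4 = 58
  d9 = d7/4 - d4 = 1/2
Walk from origin (0, 0):
  seg 1: right by d6 = 40 → (40, 0)
  seg 2: up by d1 = 12 → (40, 12)
  seg 3: up by d9 = 1/2 → (40, 25/2)
  seg 4: up by d4 = 8 → (40, 41/2)
  seg 5: right by d1 = 12 → (52, 41/2)
  seg 6: left by d2 = 8 → (44, 41/2)

d6 = 40
d7 = 34
d8 = 58
d9 = 1/2
endpoint = (44, 41/2)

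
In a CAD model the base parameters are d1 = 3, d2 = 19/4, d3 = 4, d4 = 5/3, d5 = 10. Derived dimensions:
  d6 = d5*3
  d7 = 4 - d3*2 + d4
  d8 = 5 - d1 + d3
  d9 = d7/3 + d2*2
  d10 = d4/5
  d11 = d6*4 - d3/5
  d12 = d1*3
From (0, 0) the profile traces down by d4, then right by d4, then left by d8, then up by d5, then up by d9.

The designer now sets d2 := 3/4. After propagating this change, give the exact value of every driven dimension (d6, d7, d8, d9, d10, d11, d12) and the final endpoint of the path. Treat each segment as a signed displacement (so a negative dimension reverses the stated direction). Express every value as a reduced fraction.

d6 = 30
d7 = -7/3
d8 = 6
d9 = 13/18
d10 = 1/3
d11 = 596/5
d12 = 9
endpoint = (-13/3, 163/18)

Apply edit: d2 := 3/4
  d6 = d5*3 = 30
  d7 = 4 - d3*2 + d4 = -7/3
  d8 = 5 - d1 + d3 = 6
  d9 = d7/3 + d2*2 = 13/18
  d10 = d4/5 = 1/3
  d11 = d6*4 - d3/5 = 596/5
  d12 = d1*3 = 9
Walk from origin (0, 0):
  seg 1: down by d4 = 5/3 → (0, -5/3)
  seg 2: right by d4 = 5/3 → (5/3, -5/3)
  seg 3: left by d8 = 6 → (-13/3, -5/3)
  seg 4: up by d5 = 10 → (-13/3, 25/3)
  seg 5: up by d9 = 13/18 → (-13/3, 163/18)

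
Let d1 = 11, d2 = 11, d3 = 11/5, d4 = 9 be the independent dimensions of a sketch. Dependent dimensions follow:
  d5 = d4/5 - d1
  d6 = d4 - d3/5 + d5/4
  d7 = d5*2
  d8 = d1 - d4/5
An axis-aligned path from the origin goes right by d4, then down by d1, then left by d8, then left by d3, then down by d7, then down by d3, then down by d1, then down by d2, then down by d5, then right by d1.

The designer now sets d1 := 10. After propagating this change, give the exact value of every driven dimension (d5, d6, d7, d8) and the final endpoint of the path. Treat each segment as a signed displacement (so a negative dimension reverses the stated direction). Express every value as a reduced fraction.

Apply edit: d1 := 10
  d5 = d4/5 - d1 = -41/5
  d6 = d4 - d3/5 + d5/4 = 651/100
  d7 = d5*2 = -82/5
  d8 = d1 - d4/5 = 41/5
Walk from origin (0, 0):
  seg 1: right by d4 = 9 → (9, 0)
  seg 2: down by d1 = 10 → (9, -10)
  seg 3: left by d8 = 41/5 → (4/5, -10)
  seg 4: left by d3 = 11/5 → (-7/5, -10)
  seg 5: down by d7 = -82/5 → (-7/5, 32/5)
  seg 6: down by d3 = 11/5 → (-7/5, 21/5)
  seg 7: down by d1 = 10 → (-7/5, -29/5)
  seg 8: down by d2 = 11 → (-7/5, -84/5)
  seg 9: down by d5 = -41/5 → (-7/5, -43/5)
  seg 10: right by d1 = 10 → (43/5, -43/5)

d5 = -41/5
d6 = 651/100
d7 = -82/5
d8 = 41/5
endpoint = (43/5, -43/5)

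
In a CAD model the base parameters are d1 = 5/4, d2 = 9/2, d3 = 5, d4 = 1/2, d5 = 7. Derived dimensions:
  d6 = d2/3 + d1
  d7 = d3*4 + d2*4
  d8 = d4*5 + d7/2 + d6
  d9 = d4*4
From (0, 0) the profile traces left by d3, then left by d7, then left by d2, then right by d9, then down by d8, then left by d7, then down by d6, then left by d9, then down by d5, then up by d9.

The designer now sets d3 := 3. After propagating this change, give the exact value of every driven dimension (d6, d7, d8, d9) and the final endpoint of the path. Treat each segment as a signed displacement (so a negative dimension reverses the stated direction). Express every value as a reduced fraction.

d6 = 11/4
d7 = 30
d8 = 81/4
d9 = 2
endpoint = (-135/2, -28)

Apply edit: d3 := 3
  d6 = d2/3 + d1 = 11/4
  d7 = d3*4 + d2*4 = 30
  d8 = d4*5 + d7/2 + d6 = 81/4
  d9 = d4*4 = 2
Walk from origin (0, 0):
  seg 1: left by d3 = 3 → (-3, 0)
  seg 2: left by d7 = 30 → (-33, 0)
  seg 3: left by d2 = 9/2 → (-75/2, 0)
  seg 4: right by d9 = 2 → (-71/2, 0)
  seg 5: down by d8 = 81/4 → (-71/2, -81/4)
  seg 6: left by d7 = 30 → (-131/2, -81/4)
  seg 7: down by d6 = 11/4 → (-131/2, -23)
  seg 8: left by d9 = 2 → (-135/2, -23)
  seg 9: down by d5 = 7 → (-135/2, -30)
  seg 10: up by d9 = 2 → (-135/2, -28)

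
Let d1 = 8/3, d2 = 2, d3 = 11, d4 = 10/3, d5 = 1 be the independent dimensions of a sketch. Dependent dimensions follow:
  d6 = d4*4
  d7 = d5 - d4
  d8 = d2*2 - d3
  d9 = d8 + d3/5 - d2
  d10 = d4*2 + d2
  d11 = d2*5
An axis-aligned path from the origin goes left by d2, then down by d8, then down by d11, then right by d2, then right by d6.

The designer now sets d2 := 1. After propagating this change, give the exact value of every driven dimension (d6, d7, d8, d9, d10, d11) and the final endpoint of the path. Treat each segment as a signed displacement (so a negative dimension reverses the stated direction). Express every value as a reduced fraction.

Apply edit: d2 := 1
  d6 = d4*4 = 40/3
  d7 = d5 - d4 = -7/3
  d8 = d2*2 - d3 = -9
  d9 = d8 + d3/5 - d2 = -39/5
  d10 = d4*2 + d2 = 23/3
  d11 = d2*5 = 5
Walk from origin (0, 0):
  seg 1: left by d2 = 1 → (-1, 0)
  seg 2: down by d8 = -9 → (-1, 9)
  seg 3: down by d11 = 5 → (-1, 4)
  seg 4: right by d2 = 1 → (0, 4)
  seg 5: right by d6 = 40/3 → (40/3, 4)

d6 = 40/3
d7 = -7/3
d8 = -9
d9 = -39/5
d10 = 23/3
d11 = 5
endpoint = (40/3, 4)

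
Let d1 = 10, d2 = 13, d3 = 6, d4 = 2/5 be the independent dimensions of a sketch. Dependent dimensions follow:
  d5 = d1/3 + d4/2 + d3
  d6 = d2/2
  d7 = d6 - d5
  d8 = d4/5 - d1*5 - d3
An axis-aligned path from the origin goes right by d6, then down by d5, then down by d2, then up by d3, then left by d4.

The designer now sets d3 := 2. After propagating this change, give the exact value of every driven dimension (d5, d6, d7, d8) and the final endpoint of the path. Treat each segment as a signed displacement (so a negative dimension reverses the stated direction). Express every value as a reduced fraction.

Apply edit: d3 := 2
  d5 = d1/3 + d4/2 + d3 = 83/15
  d6 = d2/2 = 13/2
  d7 = d6 - d5 = 29/30
  d8 = d4/5 - d1*5 - d3 = -1298/25
Walk from origin (0, 0):
  seg 1: right by d6 = 13/2 → (13/2, 0)
  seg 2: down by d5 = 83/15 → (13/2, -83/15)
  seg 3: down by d2 = 13 → (13/2, -278/15)
  seg 4: up by d3 = 2 → (13/2, -248/15)
  seg 5: left by d4 = 2/5 → (61/10, -248/15)

d5 = 83/15
d6 = 13/2
d7 = 29/30
d8 = -1298/25
endpoint = (61/10, -248/15)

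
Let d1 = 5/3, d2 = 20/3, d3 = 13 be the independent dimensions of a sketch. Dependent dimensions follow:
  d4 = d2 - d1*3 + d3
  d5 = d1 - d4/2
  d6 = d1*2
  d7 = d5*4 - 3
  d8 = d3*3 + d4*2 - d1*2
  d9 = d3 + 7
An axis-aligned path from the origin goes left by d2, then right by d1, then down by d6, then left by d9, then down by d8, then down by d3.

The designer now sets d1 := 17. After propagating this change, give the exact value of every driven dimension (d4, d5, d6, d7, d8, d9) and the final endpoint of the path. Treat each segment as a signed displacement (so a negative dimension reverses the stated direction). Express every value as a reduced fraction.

Apply edit: d1 := 17
  d4 = d2 - d1*3 + d3 = -94/3
  d5 = d1 - d4/2 = 98/3
  d6 = d1*2 = 34
  d7 = d5*4 - 3 = 383/3
  d8 = d3*3 + d4*2 - d1*2 = -173/3
  d9 = d3 + 7 = 20
Walk from origin (0, 0):
  seg 1: left by d2 = 20/3 → (-20/3, 0)
  seg 2: right by d1 = 17 → (31/3, 0)
  seg 3: down by d6 = 34 → (31/3, -34)
  seg 4: left by d9 = 20 → (-29/3, -34)
  seg 5: down by d8 = -173/3 → (-29/3, 71/3)
  seg 6: down by d3 = 13 → (-29/3, 32/3)

d4 = -94/3
d5 = 98/3
d6 = 34
d7 = 383/3
d8 = -173/3
d9 = 20
endpoint = (-29/3, 32/3)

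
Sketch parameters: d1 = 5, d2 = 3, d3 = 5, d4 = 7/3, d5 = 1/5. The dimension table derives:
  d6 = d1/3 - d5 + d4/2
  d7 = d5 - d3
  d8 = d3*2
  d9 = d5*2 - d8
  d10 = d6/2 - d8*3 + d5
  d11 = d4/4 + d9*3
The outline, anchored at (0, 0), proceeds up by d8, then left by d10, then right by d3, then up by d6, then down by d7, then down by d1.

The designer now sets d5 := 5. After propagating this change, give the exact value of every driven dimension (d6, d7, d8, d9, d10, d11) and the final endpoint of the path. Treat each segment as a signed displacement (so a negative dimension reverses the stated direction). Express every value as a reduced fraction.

Apply edit: d5 := 5
  d6 = d1/3 - d5 + d4/2 = -13/6
  d7 = d5 - d3 = 0
  d8 = d3*2 = 10
  d9 = d5*2 - d8 = 0
  d10 = d6/2 - d8*3 + d5 = -313/12
  d11 = d4/4 + d9*3 = 7/12
Walk from origin (0, 0):
  seg 1: up by d8 = 10 → (0, 10)
  seg 2: left by d10 = -313/12 → (313/12, 10)
  seg 3: right by d3 = 5 → (373/12, 10)
  seg 4: up by d6 = -13/6 → (373/12, 47/6)
  seg 5: down by d7 = 0 → (373/12, 47/6)
  seg 6: down by d1 = 5 → (373/12, 17/6)

d6 = -13/6
d7 = 0
d8 = 10
d9 = 0
d10 = -313/12
d11 = 7/12
endpoint = (373/12, 17/6)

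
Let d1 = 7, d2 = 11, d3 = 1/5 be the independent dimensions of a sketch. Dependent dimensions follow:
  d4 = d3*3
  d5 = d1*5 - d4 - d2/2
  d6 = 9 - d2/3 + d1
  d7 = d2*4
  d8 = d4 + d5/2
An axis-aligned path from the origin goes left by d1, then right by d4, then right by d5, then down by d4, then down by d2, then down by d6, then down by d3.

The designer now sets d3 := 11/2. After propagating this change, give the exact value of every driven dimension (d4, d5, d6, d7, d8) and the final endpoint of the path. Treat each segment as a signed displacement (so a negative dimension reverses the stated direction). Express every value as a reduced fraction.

Apply edit: d3 := 11/2
  d4 = d3*3 = 33/2
  d5 = d1*5 - d4 - d2/2 = 13
  d6 = 9 - d2/3 + d1 = 37/3
  d7 = d2*4 = 44
  d8 = d4 + d5/2 = 23
Walk from origin (0, 0):
  seg 1: left by d1 = 7 → (-7, 0)
  seg 2: right by d4 = 33/2 → (19/2, 0)
  seg 3: right by d5 = 13 → (45/2, 0)
  seg 4: down by d4 = 33/2 → (45/2, -33/2)
  seg 5: down by d2 = 11 → (45/2, -55/2)
  seg 6: down by d6 = 37/3 → (45/2, -239/6)
  seg 7: down by d3 = 11/2 → (45/2, -136/3)

d4 = 33/2
d5 = 13
d6 = 37/3
d7 = 44
d8 = 23
endpoint = (45/2, -136/3)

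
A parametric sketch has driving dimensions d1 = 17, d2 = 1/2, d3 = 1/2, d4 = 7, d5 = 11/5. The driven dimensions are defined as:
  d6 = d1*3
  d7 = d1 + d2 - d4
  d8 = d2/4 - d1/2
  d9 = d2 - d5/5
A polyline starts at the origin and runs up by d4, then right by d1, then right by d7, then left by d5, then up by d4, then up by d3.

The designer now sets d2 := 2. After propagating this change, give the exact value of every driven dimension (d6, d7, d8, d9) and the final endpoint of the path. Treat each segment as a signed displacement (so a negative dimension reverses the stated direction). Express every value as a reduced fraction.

d6 = 51
d7 = 12
d8 = -8
d9 = 39/25
endpoint = (134/5, 29/2)

Apply edit: d2 := 2
  d6 = d1*3 = 51
  d7 = d1 + d2 - d4 = 12
  d8 = d2/4 - d1/2 = -8
  d9 = d2 - d5/5 = 39/25
Walk from origin (0, 0):
  seg 1: up by d4 = 7 → (0, 7)
  seg 2: right by d1 = 17 → (17, 7)
  seg 3: right by d7 = 12 → (29, 7)
  seg 4: left by d5 = 11/5 → (134/5, 7)
  seg 5: up by d4 = 7 → (134/5, 14)
  seg 6: up by d3 = 1/2 → (134/5, 29/2)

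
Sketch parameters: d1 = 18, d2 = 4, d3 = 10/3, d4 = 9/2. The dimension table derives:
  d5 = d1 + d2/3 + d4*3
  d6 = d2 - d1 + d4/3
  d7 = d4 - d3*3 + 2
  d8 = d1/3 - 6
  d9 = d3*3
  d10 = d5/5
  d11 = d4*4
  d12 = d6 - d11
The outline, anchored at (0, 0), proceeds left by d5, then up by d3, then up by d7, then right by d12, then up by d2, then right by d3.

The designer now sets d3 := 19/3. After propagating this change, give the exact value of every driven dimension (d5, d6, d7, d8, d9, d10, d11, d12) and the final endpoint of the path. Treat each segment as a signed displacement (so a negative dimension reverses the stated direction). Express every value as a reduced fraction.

d5 = 197/6
d6 = -25/2
d7 = -25/2
d8 = 0
d9 = 19
d10 = 197/30
d11 = 18
d12 = -61/2
endpoint = (-57, -13/6)

Apply edit: d3 := 19/3
  d5 = d1 + d2/3 + d4*3 = 197/6
  d6 = d2 - d1 + d4/3 = -25/2
  d7 = d4 - d3*3 + 2 = -25/2
  d8 = d1/3 - 6 = 0
  d9 = d3*3 = 19
  d10 = d5/5 = 197/30
  d11 = d4*4 = 18
  d12 = d6 - d11 = -61/2
Walk from origin (0, 0):
  seg 1: left by d5 = 197/6 → (-197/6, 0)
  seg 2: up by d3 = 19/3 → (-197/6, 19/3)
  seg 3: up by d7 = -25/2 → (-197/6, -37/6)
  seg 4: right by d12 = -61/2 → (-190/3, -37/6)
  seg 5: up by d2 = 4 → (-190/3, -13/6)
  seg 6: right by d3 = 19/3 → (-57, -13/6)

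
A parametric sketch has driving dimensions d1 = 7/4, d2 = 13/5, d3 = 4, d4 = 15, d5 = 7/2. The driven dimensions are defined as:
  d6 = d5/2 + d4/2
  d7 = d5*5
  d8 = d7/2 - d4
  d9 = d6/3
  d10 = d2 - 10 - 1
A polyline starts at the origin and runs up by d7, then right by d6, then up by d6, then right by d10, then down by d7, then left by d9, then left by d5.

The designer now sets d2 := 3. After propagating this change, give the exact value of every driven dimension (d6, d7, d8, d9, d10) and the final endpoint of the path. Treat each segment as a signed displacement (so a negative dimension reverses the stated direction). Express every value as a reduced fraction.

d6 = 37/4
d7 = 35/2
d8 = -25/4
d9 = 37/12
d10 = -8
endpoint = (-16/3, 37/4)

Apply edit: d2 := 3
  d6 = d5/2 + d4/2 = 37/4
  d7 = d5*5 = 35/2
  d8 = d7/2 - d4 = -25/4
  d9 = d6/3 = 37/12
  d10 = d2 - 10 - 1 = -8
Walk from origin (0, 0):
  seg 1: up by d7 = 35/2 → (0, 35/2)
  seg 2: right by d6 = 37/4 → (37/4, 35/2)
  seg 3: up by d6 = 37/4 → (37/4, 107/4)
  seg 4: right by d10 = -8 → (5/4, 107/4)
  seg 5: down by d7 = 35/2 → (5/4, 37/4)
  seg 6: left by d9 = 37/12 → (-11/6, 37/4)
  seg 7: left by d5 = 7/2 → (-16/3, 37/4)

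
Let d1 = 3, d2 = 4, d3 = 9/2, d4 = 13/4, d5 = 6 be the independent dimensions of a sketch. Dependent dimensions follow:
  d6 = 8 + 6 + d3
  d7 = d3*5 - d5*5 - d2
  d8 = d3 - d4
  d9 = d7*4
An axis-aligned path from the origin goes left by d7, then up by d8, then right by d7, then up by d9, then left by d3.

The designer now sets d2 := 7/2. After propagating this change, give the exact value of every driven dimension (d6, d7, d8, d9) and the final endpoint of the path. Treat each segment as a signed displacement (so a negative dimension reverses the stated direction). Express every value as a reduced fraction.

d6 = 37/2
d7 = -11
d8 = 5/4
d9 = -44
endpoint = (-9/2, -171/4)

Apply edit: d2 := 7/2
  d6 = 8 + 6 + d3 = 37/2
  d7 = d3*5 - d5*5 - d2 = -11
  d8 = d3 - d4 = 5/4
  d9 = d7*4 = -44
Walk from origin (0, 0):
  seg 1: left by d7 = -11 → (11, 0)
  seg 2: up by d8 = 5/4 → (11, 5/4)
  seg 3: right by d7 = -11 → (0, 5/4)
  seg 4: up by d9 = -44 → (0, -171/4)
  seg 5: left by d3 = 9/2 → (-9/2, -171/4)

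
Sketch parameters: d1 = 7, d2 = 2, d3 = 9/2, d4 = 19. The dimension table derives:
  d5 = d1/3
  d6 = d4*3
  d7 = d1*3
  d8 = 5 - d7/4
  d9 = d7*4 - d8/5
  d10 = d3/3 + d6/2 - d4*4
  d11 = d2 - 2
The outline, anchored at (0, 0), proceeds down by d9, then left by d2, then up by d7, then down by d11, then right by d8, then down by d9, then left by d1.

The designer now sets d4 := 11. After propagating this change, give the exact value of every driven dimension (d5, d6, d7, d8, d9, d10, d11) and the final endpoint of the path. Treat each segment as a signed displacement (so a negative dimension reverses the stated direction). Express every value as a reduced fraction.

Apply edit: d4 := 11
  d5 = d1/3 = 7/3
  d6 = d4*3 = 33
  d7 = d1*3 = 21
  d8 = 5 - d7/4 = -1/4
  d9 = d7*4 - d8/5 = 1681/20
  d10 = d3/3 + d6/2 - d4*4 = -26
  d11 = d2 - 2 = 0
Walk from origin (0, 0):
  seg 1: down by d9 = 1681/20 → (0, -1681/20)
  seg 2: left by d2 = 2 → (-2, -1681/20)
  seg 3: up by d7 = 21 → (-2, -1261/20)
  seg 4: down by d11 = 0 → (-2, -1261/20)
  seg 5: right by d8 = -1/4 → (-9/4, -1261/20)
  seg 6: down by d9 = 1681/20 → (-9/4, -1471/10)
  seg 7: left by d1 = 7 → (-37/4, -1471/10)

d5 = 7/3
d6 = 33
d7 = 21
d8 = -1/4
d9 = 1681/20
d10 = -26
d11 = 0
endpoint = (-37/4, -1471/10)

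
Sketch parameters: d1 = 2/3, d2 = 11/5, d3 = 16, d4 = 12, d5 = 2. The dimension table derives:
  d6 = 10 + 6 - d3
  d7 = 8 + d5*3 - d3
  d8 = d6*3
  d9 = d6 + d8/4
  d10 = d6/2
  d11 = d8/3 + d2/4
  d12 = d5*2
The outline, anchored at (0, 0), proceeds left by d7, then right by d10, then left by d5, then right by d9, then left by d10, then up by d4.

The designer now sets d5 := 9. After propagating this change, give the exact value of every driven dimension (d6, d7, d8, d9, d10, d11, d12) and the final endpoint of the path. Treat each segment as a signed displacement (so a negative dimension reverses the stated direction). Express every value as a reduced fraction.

d6 = 0
d7 = 19
d8 = 0
d9 = 0
d10 = 0
d11 = 11/20
d12 = 18
endpoint = (-28, 12)

Apply edit: d5 := 9
  d6 = 10 + 6 - d3 = 0
  d7 = 8 + d5*3 - d3 = 19
  d8 = d6*3 = 0
  d9 = d6 + d8/4 = 0
  d10 = d6/2 = 0
  d11 = d8/3 + d2/4 = 11/20
  d12 = d5*2 = 18
Walk from origin (0, 0):
  seg 1: left by d7 = 19 → (-19, 0)
  seg 2: right by d10 = 0 → (-19, 0)
  seg 3: left by d5 = 9 → (-28, 0)
  seg 4: right by d9 = 0 → (-28, 0)
  seg 5: left by d10 = 0 → (-28, 0)
  seg 6: up by d4 = 12 → (-28, 12)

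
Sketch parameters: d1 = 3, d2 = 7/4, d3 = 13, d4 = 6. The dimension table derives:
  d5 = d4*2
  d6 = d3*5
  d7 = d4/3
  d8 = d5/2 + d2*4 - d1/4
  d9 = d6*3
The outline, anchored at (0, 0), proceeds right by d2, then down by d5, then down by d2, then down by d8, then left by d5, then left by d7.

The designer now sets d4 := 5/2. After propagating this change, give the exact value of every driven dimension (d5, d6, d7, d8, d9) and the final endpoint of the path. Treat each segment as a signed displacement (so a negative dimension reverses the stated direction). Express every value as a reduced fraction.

d5 = 5
d6 = 65
d7 = 5/6
d8 = 35/4
d9 = 195
endpoint = (-49/12, -31/2)

Apply edit: d4 := 5/2
  d5 = d4*2 = 5
  d6 = d3*5 = 65
  d7 = d4/3 = 5/6
  d8 = d5/2 + d2*4 - d1/4 = 35/4
  d9 = d6*3 = 195
Walk from origin (0, 0):
  seg 1: right by d2 = 7/4 → (7/4, 0)
  seg 2: down by d5 = 5 → (7/4, -5)
  seg 3: down by d2 = 7/4 → (7/4, -27/4)
  seg 4: down by d8 = 35/4 → (7/4, -31/2)
  seg 5: left by d5 = 5 → (-13/4, -31/2)
  seg 6: left by d7 = 5/6 → (-49/12, -31/2)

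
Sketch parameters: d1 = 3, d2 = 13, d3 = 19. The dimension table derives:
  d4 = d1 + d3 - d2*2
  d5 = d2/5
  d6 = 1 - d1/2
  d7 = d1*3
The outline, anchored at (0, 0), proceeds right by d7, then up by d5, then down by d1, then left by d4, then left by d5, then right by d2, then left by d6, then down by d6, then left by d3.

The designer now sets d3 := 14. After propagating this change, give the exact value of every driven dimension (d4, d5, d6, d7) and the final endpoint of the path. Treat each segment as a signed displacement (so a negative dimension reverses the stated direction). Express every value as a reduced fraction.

Apply edit: d3 := 14
  d4 = d1 + d3 - d2*2 = -9
  d5 = d2/5 = 13/5
  d6 = 1 - d1/2 = -1/2
  d7 = d1*3 = 9
Walk from origin (0, 0):
  seg 1: right by d7 = 9 → (9, 0)
  seg 2: up by d5 = 13/5 → (9, 13/5)
  seg 3: down by d1 = 3 → (9, -2/5)
  seg 4: left by d4 = -9 → (18, -2/5)
  seg 5: left by d5 = 13/5 → (77/5, -2/5)
  seg 6: right by d2 = 13 → (142/5, -2/5)
  seg 7: left by d6 = -1/2 → (289/10, -2/5)
  seg 8: down by d6 = -1/2 → (289/10, 1/10)
  seg 9: left by d3 = 14 → (149/10, 1/10)

d4 = -9
d5 = 13/5
d6 = -1/2
d7 = 9
endpoint = (149/10, 1/10)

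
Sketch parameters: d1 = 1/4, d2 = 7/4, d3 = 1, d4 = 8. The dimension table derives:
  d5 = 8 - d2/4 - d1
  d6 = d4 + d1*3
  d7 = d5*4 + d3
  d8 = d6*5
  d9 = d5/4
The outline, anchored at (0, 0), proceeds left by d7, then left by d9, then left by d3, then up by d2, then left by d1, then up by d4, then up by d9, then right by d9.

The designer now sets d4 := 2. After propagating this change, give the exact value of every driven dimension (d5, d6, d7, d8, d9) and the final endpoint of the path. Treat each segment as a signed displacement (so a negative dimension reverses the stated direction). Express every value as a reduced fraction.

Apply edit: d4 := 2
  d5 = 8 - d2/4 - d1 = 117/16
  d6 = d4 + d1*3 = 11/4
  d7 = d5*4 + d3 = 121/4
  d8 = d6*5 = 55/4
  d9 = d5/4 = 117/64
Walk from origin (0, 0):
  seg 1: left by d7 = 121/4 → (-121/4, 0)
  seg 2: left by d9 = 117/64 → (-2053/64, 0)
  seg 3: left by d3 = 1 → (-2117/64, 0)
  seg 4: up by d2 = 7/4 → (-2117/64, 7/4)
  seg 5: left by d1 = 1/4 → (-2133/64, 7/4)
  seg 6: up by d4 = 2 → (-2133/64, 15/4)
  seg 7: up by d9 = 117/64 → (-2133/64, 357/64)
  seg 8: right by d9 = 117/64 → (-63/2, 357/64)

d5 = 117/16
d6 = 11/4
d7 = 121/4
d8 = 55/4
d9 = 117/64
endpoint = (-63/2, 357/64)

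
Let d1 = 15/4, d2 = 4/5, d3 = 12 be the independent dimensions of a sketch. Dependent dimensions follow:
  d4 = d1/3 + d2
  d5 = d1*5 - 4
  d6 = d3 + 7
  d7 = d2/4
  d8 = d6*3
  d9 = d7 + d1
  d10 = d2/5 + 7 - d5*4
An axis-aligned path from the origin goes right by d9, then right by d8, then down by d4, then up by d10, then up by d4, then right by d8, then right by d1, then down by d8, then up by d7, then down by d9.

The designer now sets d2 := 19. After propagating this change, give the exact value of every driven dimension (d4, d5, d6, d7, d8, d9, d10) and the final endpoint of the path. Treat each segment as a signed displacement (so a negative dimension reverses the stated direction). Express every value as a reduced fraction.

d4 = 81/4
d5 = 59/4
d6 = 19
d7 = 19/4
d8 = 57
d9 = 17/2
d10 = -241/5
endpoint = (505/4, -2179/20)

Apply edit: d2 := 19
  d4 = d1/3 + d2 = 81/4
  d5 = d1*5 - 4 = 59/4
  d6 = d3 + 7 = 19
  d7 = d2/4 = 19/4
  d8 = d6*3 = 57
  d9 = d7 + d1 = 17/2
  d10 = d2/5 + 7 - d5*4 = -241/5
Walk from origin (0, 0):
  seg 1: right by d9 = 17/2 → (17/2, 0)
  seg 2: right by d8 = 57 → (131/2, 0)
  seg 3: down by d4 = 81/4 → (131/2, -81/4)
  seg 4: up by d10 = -241/5 → (131/2, -1369/20)
  seg 5: up by d4 = 81/4 → (131/2, -241/5)
  seg 6: right by d8 = 57 → (245/2, -241/5)
  seg 7: right by d1 = 15/4 → (505/4, -241/5)
  seg 8: down by d8 = 57 → (505/4, -526/5)
  seg 9: up by d7 = 19/4 → (505/4, -2009/20)
  seg 10: down by d9 = 17/2 → (505/4, -2179/20)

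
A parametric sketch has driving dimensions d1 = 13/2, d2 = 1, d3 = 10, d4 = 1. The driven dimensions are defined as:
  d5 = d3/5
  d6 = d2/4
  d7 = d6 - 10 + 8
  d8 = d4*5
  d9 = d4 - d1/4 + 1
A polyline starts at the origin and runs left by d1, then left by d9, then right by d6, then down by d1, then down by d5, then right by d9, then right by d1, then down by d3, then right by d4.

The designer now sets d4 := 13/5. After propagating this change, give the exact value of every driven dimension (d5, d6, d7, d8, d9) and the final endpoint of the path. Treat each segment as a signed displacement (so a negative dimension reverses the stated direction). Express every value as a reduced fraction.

d5 = 2
d6 = 1/4
d7 = -7/4
d8 = 13
d9 = 79/40
endpoint = (57/20, -37/2)

Apply edit: d4 := 13/5
  d5 = d3/5 = 2
  d6 = d2/4 = 1/4
  d7 = d6 - 10 + 8 = -7/4
  d8 = d4*5 = 13
  d9 = d4 - d1/4 + 1 = 79/40
Walk from origin (0, 0):
  seg 1: left by d1 = 13/2 → (-13/2, 0)
  seg 2: left by d9 = 79/40 → (-339/40, 0)
  seg 3: right by d6 = 1/4 → (-329/40, 0)
  seg 4: down by d1 = 13/2 → (-329/40, -13/2)
  seg 5: down by d5 = 2 → (-329/40, -17/2)
  seg 6: right by d9 = 79/40 → (-25/4, -17/2)
  seg 7: right by d1 = 13/2 → (1/4, -17/2)
  seg 8: down by d3 = 10 → (1/4, -37/2)
  seg 9: right by d4 = 13/5 → (57/20, -37/2)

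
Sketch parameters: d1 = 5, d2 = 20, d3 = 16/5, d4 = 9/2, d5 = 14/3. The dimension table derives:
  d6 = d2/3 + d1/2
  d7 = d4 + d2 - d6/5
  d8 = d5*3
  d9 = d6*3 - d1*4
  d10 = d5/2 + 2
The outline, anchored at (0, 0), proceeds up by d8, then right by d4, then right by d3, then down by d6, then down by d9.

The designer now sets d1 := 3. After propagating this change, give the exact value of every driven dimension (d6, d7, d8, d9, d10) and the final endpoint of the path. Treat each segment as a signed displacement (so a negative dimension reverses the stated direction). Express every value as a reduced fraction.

Apply edit: d1 := 3
  d6 = d2/3 + d1/2 = 49/6
  d7 = d4 + d2 - d6/5 = 343/15
  d8 = d5*3 = 14
  d9 = d6*3 - d1*4 = 25/2
  d10 = d5/2 + 2 = 13/3
Walk from origin (0, 0):
  seg 1: up by d8 = 14 → (0, 14)
  seg 2: right by d4 = 9/2 → (9/2, 14)
  seg 3: right by d3 = 16/5 → (77/10, 14)
  seg 4: down by d6 = 49/6 → (77/10, 35/6)
  seg 5: down by d9 = 25/2 → (77/10, -20/3)

d6 = 49/6
d7 = 343/15
d8 = 14
d9 = 25/2
d10 = 13/3
endpoint = (77/10, -20/3)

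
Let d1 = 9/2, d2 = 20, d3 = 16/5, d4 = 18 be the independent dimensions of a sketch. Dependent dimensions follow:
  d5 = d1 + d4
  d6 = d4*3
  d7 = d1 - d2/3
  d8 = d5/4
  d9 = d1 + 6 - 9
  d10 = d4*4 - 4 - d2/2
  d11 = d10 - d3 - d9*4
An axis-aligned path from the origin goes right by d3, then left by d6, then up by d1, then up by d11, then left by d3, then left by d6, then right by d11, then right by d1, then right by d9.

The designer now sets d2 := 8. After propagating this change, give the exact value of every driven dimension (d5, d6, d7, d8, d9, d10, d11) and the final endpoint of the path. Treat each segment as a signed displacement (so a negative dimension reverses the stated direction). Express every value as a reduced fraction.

d5 = 45/2
d6 = 54
d7 = 11/6
d8 = 45/8
d9 = 3/2
d10 = 64
d11 = 274/5
endpoint = (-236/5, 593/10)

Apply edit: d2 := 8
  d5 = d1 + d4 = 45/2
  d6 = d4*3 = 54
  d7 = d1 - d2/3 = 11/6
  d8 = d5/4 = 45/8
  d9 = d1 + 6 - 9 = 3/2
  d10 = d4*4 - 4 - d2/2 = 64
  d11 = d10 - d3 - d9*4 = 274/5
Walk from origin (0, 0):
  seg 1: right by d3 = 16/5 → (16/5, 0)
  seg 2: left by d6 = 54 → (-254/5, 0)
  seg 3: up by d1 = 9/2 → (-254/5, 9/2)
  seg 4: up by d11 = 274/5 → (-254/5, 593/10)
  seg 5: left by d3 = 16/5 → (-54, 593/10)
  seg 6: left by d6 = 54 → (-108, 593/10)
  seg 7: right by d11 = 274/5 → (-266/5, 593/10)
  seg 8: right by d1 = 9/2 → (-487/10, 593/10)
  seg 9: right by d9 = 3/2 → (-236/5, 593/10)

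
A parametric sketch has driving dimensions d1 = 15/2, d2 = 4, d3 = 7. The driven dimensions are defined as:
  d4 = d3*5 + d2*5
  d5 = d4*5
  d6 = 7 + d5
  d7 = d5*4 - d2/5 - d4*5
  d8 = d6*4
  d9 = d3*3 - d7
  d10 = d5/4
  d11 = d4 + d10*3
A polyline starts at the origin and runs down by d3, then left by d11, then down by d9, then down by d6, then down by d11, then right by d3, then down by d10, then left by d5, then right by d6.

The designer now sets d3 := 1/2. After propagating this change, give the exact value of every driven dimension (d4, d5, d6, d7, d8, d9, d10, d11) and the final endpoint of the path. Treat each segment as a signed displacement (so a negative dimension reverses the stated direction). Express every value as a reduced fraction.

Apply edit: d3 := 1/2
  d4 = d3*5 + d2*5 = 45/2
  d5 = d4*5 = 225/2
  d6 = 7 + d5 = 239/2
  d7 = d5*4 - d2/5 - d4*5 = 3367/10
  d8 = d6*4 = 478
  d9 = d3*3 - d7 = -1676/5
  d10 = d5/4 = 225/8
  d11 = d4 + d10*3 = 855/8
Walk from origin (0, 0):
  seg 1: down by d3 = 1/2 → (0, -1/2)
  seg 2: left by d11 = 855/8 → (-855/8, -1/2)
  seg 3: down by d9 = -1676/5 → (-855/8, 3347/10)
  seg 4: down by d6 = 239/2 → (-855/8, 1076/5)
  seg 5: down by d11 = 855/8 → (-855/8, 4333/40)
  seg 6: right by d3 = 1/2 → (-851/8, 4333/40)
  seg 7: down by d10 = 225/8 → (-851/8, 401/5)
  seg 8: left by d5 = 225/2 → (-1751/8, 401/5)
  seg 9: right by d6 = 239/2 → (-795/8, 401/5)

d4 = 45/2
d5 = 225/2
d6 = 239/2
d7 = 3367/10
d8 = 478
d9 = -1676/5
d10 = 225/8
d11 = 855/8
endpoint = (-795/8, 401/5)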